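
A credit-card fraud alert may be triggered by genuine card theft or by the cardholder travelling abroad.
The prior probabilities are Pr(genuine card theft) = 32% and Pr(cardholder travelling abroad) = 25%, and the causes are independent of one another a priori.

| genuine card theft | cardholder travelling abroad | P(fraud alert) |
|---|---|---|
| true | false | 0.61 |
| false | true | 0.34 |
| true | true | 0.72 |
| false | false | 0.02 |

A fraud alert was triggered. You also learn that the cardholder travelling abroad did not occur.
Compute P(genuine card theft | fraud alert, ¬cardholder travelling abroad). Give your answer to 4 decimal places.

Weight on genuine card theft=true, given the evidence: 0.61×0.32 = 0.195200
Denominator P(fraud alert | ¬cardholder travelling abroad): 0.02×0.68 + 0.61×0.32 = 0.208800
P(genuine card theft | fraud alert, ¬cardholder travelling abroad) = 0.195200/0.208800 ≈ 0.9349

P(genuine card theft | fraud alert, ¬cardholder travelling abroad) ≈ 0.9349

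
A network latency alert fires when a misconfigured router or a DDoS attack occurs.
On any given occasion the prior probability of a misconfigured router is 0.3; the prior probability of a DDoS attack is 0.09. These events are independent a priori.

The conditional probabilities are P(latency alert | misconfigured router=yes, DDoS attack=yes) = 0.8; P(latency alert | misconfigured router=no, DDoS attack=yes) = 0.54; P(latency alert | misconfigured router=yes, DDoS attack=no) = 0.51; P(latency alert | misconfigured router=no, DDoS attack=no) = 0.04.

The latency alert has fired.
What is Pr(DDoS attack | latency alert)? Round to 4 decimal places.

Pr(DDoS attack | latency alert) ≈ 0.2524

P(latency alert) = 0.04·0.7·0.91 + 0.54·0.7·0.09 + 0.51·0.3·0.91 + 0.8·0.3·0.09 = 0.025480 + 0.034020 + 0.139230 + 0.021600 = 0.220330
Restricting to configurations with DDoS attack present: 0.034020 + 0.021600 = 0.055620.
So P(DDoS attack | latency alert) = 0.055620/0.220330 ≈ 0.2524.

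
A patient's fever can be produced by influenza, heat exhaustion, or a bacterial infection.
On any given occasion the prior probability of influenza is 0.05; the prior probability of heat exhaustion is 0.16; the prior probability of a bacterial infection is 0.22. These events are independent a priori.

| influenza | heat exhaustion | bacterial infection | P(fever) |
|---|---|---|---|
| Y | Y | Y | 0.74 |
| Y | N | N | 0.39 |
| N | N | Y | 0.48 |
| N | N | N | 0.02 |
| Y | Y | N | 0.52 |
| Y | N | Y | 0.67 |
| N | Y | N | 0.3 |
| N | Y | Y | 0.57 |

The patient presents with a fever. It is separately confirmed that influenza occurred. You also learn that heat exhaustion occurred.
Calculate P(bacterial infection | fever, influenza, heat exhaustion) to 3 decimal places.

For the numerator, keep only bacterial infection=true terms: 0.74·0.22 = 0.162800
Normalizer over all consistent configurations: 0.52·0.78 + 0.74·0.22 = 0.568400
Posterior = 0.162800 / 0.568400 ≈ 0.286

P(bacterial infection | fever, influenza, heat exhaustion) ≈ 0.286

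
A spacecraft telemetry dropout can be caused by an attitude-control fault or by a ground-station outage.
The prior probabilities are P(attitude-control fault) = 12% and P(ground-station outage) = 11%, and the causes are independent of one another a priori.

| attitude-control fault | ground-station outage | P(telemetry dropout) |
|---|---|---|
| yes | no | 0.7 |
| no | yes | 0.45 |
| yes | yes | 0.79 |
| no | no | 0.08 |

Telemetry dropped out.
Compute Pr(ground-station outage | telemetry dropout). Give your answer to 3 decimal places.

Sum P(telemetry dropout|·) weighted by the priors over the 4 (attitude-control fault, ground-station outage) configurations:
  P(telemetry dropout) = 0.08×0.88×0.89 + 0.45×0.88×0.11 + 0.7×0.12×0.89 + 0.79×0.12×0.11
        = 0.062656 + 0.043560 + 0.074760 + 0.010428 = 0.191404
Configurations with ground-station outage contribute 0.053988, so
  P(ground-station outage | telemetry dropout) = 0.053988 / 0.191404 ≈ 0.282

Pr(ground-station outage | telemetry dropout) ≈ 0.282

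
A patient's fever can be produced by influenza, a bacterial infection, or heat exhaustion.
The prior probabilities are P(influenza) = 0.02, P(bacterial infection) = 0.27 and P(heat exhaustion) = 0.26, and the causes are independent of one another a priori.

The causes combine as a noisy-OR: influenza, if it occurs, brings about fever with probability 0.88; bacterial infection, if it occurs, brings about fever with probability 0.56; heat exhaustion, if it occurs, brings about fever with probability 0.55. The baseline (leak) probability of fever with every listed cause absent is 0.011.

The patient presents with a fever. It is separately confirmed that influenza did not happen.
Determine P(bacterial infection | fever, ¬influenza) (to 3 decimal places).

Under noisy-OR, P(fever | causes) = 1 − (1−0.011)·∏(1−qᵢ) over the active causes.
P(fever | ¬influenza) = 0.011*0.73*0.74 + 0.55495*0.73*0.26 + 0.56484*0.27*0.74 + 0.804178*0.27*0.26 = 0.005942 + 0.105330 + 0.112855 + 0.056453 = 0.280580
Of this, 0.169308 comes from 0.112855 + 0.056453 (the bacterial infection=true cases).
So P(bacterial infection | fever, ¬influenza) = 0.169308/0.280580 ≈ 0.603.

P(bacterial infection | fever, ¬influenza) ≈ 0.603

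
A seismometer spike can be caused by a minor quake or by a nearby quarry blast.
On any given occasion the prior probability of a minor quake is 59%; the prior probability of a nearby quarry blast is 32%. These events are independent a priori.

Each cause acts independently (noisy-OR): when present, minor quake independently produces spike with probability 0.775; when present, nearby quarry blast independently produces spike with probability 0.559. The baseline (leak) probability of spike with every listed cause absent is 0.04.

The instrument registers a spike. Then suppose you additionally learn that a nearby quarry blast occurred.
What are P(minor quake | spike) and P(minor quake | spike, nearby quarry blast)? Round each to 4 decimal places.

Under noisy-OR, P(spike | causes) = 1 − (1−0.04)·∏(1−qᵢ) over the active causes.
For the numerator, keep only minor quake=true terms: 0.314541 + 0.170816 = 0.485357
Normalizer over all consistent configurations: 0.04·0.41·0.68 + 0.57664·0.41·0.32 + 0.784·0.59·0.68 + 0.904744·0.59·0.32 = 0.572164
P(minor quake | spike) = 0.485357/0.572164 ≈ 0.8483

With the extra evidence:
By total probability over both values of minor quake:
  P(spike | nearby quarry blast) = 0.57664·0.41 + 0.904744·0.59
        = 0.236422 + 0.533799 = 0.770221
Configurations with minor quake contribute 0.533799, so
  P(minor quake | spike, nearby quarry blast) = 0.533799 / 0.770221 ≈ 0.6930

P(minor quake | spike) ≈ 0.8483; P(minor quake | spike, nearby quarry blast) ≈ 0.6930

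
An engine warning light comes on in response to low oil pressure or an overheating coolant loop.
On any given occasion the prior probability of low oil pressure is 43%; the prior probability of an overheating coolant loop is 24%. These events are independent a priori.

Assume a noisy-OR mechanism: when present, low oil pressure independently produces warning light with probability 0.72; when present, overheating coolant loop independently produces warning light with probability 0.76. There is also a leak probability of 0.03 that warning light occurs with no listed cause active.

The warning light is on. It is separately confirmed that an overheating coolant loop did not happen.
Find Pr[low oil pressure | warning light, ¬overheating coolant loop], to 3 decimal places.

Under noisy-OR, P(warning light | causes) = 1 − (1−0.03)·∏(1−qᵢ) over the active causes.
For the numerator, keep only low oil pressure=true terms: 0.7284*0.43 = 0.313212
Normalizer over all consistent configurations: 0.03*0.57 + 0.7284*0.43 = 0.330312
P(low oil pressure | warning light, ¬overheating coolant loop) = 0.313212/0.330312 ≈ 0.948

Pr[low oil pressure | warning light, ¬overheating coolant loop] ≈ 0.948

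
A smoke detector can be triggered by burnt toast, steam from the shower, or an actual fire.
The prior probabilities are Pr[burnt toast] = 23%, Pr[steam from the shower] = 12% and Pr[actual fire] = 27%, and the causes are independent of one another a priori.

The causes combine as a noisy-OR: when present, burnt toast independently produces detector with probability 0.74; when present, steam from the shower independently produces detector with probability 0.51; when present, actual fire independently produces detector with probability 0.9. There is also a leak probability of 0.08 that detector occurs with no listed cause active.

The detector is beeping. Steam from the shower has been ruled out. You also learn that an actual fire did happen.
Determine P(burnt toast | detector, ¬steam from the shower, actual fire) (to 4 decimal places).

P(burnt toast | detector, ¬steam from the shower, actual fire) ≈ 0.2431

Under noisy-OR, P(detector | causes) = 1 − (1−0.08)·∏(1−qᵢ) over the active causes.
By total probability over both values of burnt toast:
  P(detector | ¬steam from the shower, actual fire) = 0.908*0.77 + 0.97608*0.23
        = 0.699160 + 0.224498 = 0.923658
Configurations with burnt toast contribute 0.224498, so
  P(burnt toast | detector, ¬steam from the shower, actual fire) = 0.224498 / 0.923658 ≈ 0.2431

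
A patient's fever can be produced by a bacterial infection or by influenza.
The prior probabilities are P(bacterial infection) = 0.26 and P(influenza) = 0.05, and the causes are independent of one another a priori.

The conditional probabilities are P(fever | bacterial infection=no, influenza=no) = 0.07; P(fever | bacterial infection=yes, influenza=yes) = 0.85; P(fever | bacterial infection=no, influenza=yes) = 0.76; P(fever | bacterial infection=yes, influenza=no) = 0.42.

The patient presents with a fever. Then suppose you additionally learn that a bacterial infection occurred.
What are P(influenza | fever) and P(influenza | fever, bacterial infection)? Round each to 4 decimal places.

P(influenza | fever) ≈ 0.2039; P(influenza | fever, bacterial infection) ≈ 0.0963

Numerator (weight on configurations with influenza): 0.028120 + 0.011050 = 0.039170
Normalizer over all consistent configurations: 0.07×0.74×0.95 + 0.76×0.74×0.05 + 0.42×0.26×0.95 + 0.85×0.26×0.05 = 0.192120
P(influenza | fever) = 0.039170/0.192120 ≈ 0.2039

With the extra evidence:
Sum P(fever|·) weighted by the priors over both values of influenza:
  P(fever | bacterial infection) = 0.42*0.95 + 0.85*0.05
        = 0.399000 + 0.042500 = 0.441500
The terms with influenza present sum to 0.042500, so
  P(influenza | fever, bacterial infection) = 0.042500 / 0.441500 ≈ 0.0963
— bacterial infection explains away the evidence for influenza.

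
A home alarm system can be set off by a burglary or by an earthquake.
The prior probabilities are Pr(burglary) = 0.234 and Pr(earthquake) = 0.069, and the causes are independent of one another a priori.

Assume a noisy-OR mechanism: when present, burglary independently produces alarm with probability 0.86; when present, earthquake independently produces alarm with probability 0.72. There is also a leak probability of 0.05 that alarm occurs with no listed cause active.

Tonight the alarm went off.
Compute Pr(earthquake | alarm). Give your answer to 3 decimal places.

Pr(earthquake | alarm) ≈ 0.195

Under noisy-OR, P(alarm | causes) = 1 − (1−0.05)·∏(1−qᵢ) over the active causes.
For the numerator, keep only earthquake=true terms: 0.038795 + 0.015545 = 0.054340
The normalizing constant is 0.05×0.766×0.931 + 0.734×0.766×0.069 + 0.867×0.234×0.931 + 0.96276×0.234×0.069 = 0.278876
P(earthquake | alarm) = 0.054340/0.278876 ≈ 0.195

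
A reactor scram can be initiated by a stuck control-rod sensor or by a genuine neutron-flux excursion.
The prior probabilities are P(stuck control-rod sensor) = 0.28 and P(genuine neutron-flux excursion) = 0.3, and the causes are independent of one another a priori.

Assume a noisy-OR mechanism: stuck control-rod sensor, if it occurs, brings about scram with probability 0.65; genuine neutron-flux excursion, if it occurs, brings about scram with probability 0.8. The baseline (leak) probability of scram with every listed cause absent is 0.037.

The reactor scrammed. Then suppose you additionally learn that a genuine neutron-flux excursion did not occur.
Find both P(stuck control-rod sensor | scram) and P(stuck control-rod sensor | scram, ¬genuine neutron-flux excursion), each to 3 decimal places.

P(stuck control-rod sensor | scram) ≈ 0.519; P(stuck control-rod sensor | scram, ¬genuine neutron-flux excursion) ≈ 0.874

Under noisy-OR, P(scram | causes) = 1 − (1−0.037)·∏(1−qᵢ) over the active causes.
Weight on stuck control-rod sensor=true, given the evidence: 0.129938 + 0.078338 = 0.208276
Denominator P(scram): 0.037*0.72*0.7 + 0.8074*0.72*0.3 + 0.66295*0.28*0.7 + 0.93259*0.28*0.3 = 0.401322
P(stuck control-rod sensor | scram) = 0.208276/0.401322 ≈ 0.519

Now condition on the additional information:
By total probability over both values of stuck control-rod sensor:
  P(scram | ¬genuine neutron-flux excursion) = 0.037*0.72 + 0.66295*0.28
        = 0.026640 + 0.185626 = 0.212266
The terms with stuck control-rod sensor present sum to 0.185626, so
  P(stuck control-rod sensor | scram, ¬genuine neutron-flux excursion) = 0.185626 / 0.212266 ≈ 0.874
With genuine neutron-flux excursion excluded, stuck control-rod sensor must carry more of the explanatory weight for the scram.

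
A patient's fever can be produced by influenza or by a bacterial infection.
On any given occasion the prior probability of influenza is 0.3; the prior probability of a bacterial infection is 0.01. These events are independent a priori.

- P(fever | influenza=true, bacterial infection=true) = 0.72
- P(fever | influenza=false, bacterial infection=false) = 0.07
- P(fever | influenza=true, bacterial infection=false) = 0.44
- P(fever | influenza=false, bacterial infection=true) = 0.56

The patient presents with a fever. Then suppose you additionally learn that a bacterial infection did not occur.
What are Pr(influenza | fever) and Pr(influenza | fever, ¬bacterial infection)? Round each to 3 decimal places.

By total probability over the 4 (influenza, bacterial infection) configurations:
  P(fever) = 0.07×0.7×0.99 + 0.56×0.7×0.01 + 0.44×0.3×0.99 + 0.72×0.3×0.01
        = 0.048510 + 0.003920 + 0.130680 + 0.002160 = 0.185270
The terms with influenza present sum to 0.132840, so
  P(influenza | fever) = 0.132840 / 0.185270 ≈ 0.717

Now also conditioning on bacterial infection≠true:
Weight on influenza=true, given the evidence: 0.44*0.3 = 0.132000
The normalizing constant is 0.07*0.7 + 0.44*0.3 = 0.181000
Posterior = 0.132000 / 0.181000 ≈ 0.729
Ruling out bacterial infection raises the posterior on influenza — the flip side of explaining away.

Pr(influenza | fever) ≈ 0.717; Pr(influenza | fever, ¬bacterial infection) ≈ 0.729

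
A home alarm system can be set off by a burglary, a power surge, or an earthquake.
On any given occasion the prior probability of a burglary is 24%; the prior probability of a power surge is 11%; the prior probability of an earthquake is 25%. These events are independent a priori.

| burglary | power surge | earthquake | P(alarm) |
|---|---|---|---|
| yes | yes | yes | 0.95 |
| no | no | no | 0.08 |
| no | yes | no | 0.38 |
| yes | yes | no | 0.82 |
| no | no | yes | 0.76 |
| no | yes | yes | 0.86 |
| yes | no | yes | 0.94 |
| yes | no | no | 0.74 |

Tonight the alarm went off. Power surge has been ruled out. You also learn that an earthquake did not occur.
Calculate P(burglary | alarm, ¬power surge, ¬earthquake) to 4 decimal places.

P(burglary | alarm, ¬power surge, ¬earthquake) ≈ 0.7450

Numerator (weight on configurations with burglary): 0.74·0.24 = 0.177600
Normalizer over all consistent configurations: 0.08·0.76 + 0.74·0.24 = 0.238400
Posterior = 0.177600 / 0.238400 ≈ 0.7450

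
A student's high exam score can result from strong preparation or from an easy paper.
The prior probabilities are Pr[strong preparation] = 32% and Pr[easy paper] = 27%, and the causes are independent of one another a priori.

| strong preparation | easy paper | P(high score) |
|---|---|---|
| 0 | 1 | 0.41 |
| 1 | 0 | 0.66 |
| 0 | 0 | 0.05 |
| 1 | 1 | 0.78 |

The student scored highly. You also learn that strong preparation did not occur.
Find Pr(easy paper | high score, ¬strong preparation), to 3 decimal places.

Pr(easy paper | high score, ¬strong preparation) ≈ 0.752

Numerator (weight on configurations with easy paper): 0.41*0.27 = 0.110700
Normalizer over all consistent configurations: 0.05*0.73 + 0.41*0.27 = 0.147200
Posterior = 0.110700 / 0.147200 ≈ 0.752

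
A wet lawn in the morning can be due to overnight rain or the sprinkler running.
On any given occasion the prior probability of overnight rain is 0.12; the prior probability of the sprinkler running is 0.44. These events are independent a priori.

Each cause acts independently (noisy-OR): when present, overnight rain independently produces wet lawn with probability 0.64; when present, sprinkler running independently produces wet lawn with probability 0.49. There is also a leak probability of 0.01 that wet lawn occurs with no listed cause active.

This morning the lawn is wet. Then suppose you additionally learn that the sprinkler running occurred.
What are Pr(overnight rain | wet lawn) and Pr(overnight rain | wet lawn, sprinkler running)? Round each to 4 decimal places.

Pr(overnight rain | wet lawn) ≈ 0.3054; Pr(overnight rain | wet lawn, sprinkler running) ≈ 0.1839

Under noisy-OR, P(wet lawn | causes) = 1 − (1−0.01)·∏(1−qᵢ) over the active causes.
By total probability over the 4 (overnight rain, sprinkler running) configurations:
  P(wet lawn) = 0.01*0.88*0.56 + 0.4951*0.88*0.44 + 0.6436*0.12*0.56 + 0.818236*0.12*0.44
        = 0.004928 + 0.191703 + 0.043250 + 0.043203 = 0.283084
Keeping only the overnight rain-present terms gives 0.086453, so
  P(overnight rain | wet lawn) = 0.086453 / 0.283084 ≈ 0.3054

Now also conditioning on sprinkler running=true:
Enumerate both values of overnight rain and weight by the priors:
  P(wet lawn | sprinkler running) = 0.4951*0.88 + 0.818236*0.12
        = 0.435688 + 0.098188 = 0.533876
Configurations with overnight rain contribute 0.098188, so
  P(overnight rain | wet lawn, sprinkler running) = 0.098188 / 0.533876 ≈ 0.1839
Conditioning on sprinkler running lowers the posterior on overnight rain: the classic explaining-away effect in a common-effect structure.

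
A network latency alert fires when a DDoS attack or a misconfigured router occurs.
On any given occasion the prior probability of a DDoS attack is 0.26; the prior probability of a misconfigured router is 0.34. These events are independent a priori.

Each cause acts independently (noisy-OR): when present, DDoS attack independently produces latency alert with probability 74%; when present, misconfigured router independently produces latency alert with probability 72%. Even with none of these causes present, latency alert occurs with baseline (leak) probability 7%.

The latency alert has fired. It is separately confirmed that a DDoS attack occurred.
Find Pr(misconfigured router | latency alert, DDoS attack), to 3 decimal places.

Pr(misconfigured router | latency alert, DDoS attack) ≈ 0.388

Under noisy-OR, P(latency alert | causes) = 1 − (1−0.07)·∏(1−qᵢ) over the active causes.
P(latency alert | DDoS attack) = 0.7582·0.66 + 0.932296·0.34 = 0.500412 + 0.316981 = 0.817393
The misconfigured router-present share is 0.932296·0.34 = 0.316981.
So P(misconfigured router | latency alert, DDoS attack) = 0.316981/0.817393 ≈ 0.388.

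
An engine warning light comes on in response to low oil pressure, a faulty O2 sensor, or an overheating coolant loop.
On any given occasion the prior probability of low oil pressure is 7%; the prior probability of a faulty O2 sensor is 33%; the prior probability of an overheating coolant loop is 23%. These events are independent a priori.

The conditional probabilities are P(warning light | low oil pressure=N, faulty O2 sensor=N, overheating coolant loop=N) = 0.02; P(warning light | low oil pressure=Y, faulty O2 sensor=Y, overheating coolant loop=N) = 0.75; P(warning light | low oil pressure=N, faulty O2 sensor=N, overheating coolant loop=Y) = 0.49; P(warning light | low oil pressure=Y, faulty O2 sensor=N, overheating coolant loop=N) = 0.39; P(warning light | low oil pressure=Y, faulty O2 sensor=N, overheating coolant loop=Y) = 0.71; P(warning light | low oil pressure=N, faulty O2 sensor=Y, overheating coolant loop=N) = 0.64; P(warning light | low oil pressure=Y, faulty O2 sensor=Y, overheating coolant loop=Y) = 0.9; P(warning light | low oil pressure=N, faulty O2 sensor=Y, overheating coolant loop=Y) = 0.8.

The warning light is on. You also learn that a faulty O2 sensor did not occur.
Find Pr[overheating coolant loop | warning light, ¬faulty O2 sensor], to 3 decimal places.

Pr[overheating coolant loop | warning light, ¬faulty O2 sensor] ≈ 0.767

Numerator (weight on configurations with overheating coolant loop): 0.104811 + 0.011431 = 0.116242
Denominator P(warning light | ¬faulty O2 sensor): 0.02×0.93×0.77 + 0.49×0.93×0.23 + 0.39×0.07×0.77 + 0.71×0.07×0.23 = 0.151585
P(overheating coolant loop | warning light, ¬faulty O2 sensor) = 0.116242/0.151585 ≈ 0.767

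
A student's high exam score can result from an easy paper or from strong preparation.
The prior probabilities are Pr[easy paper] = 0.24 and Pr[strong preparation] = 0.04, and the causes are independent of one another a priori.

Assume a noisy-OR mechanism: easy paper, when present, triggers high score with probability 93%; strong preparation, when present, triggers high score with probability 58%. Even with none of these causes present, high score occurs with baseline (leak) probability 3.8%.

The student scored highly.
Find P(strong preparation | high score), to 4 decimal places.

P(strong preparation | high score) ≈ 0.1016

Under noisy-OR, P(high score | causes) = 1 − (1−0.038)·∏(1−qᵢ) over the active causes.
P(high score) = 0.038×0.76×0.96 + 0.59596×0.76×0.04 + 0.93266×0.24×0.96 + 0.971717×0.24×0.04 = 0.027725 + 0.018117 + 0.214885 + 0.009328 = 0.270055
The strong preparation-present share is 0.018117 + 0.009328 = 0.027445.
So P(strong preparation | high score) = 0.027445/0.270055 ≈ 0.1016.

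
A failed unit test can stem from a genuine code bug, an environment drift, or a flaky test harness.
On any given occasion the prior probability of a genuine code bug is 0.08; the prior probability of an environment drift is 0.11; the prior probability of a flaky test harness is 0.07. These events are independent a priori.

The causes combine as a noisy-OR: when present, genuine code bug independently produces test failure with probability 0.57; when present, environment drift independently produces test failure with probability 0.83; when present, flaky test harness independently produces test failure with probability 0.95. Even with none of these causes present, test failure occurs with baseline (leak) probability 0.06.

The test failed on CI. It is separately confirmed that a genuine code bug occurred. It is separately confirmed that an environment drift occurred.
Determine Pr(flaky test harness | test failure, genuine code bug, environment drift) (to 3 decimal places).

Under noisy-OR, P(test failure | causes) = 1 − (1−0.06)·∏(1−qᵢ) over the active causes.
Sum P(test failure|·) weighted by the priors over both values of flaky test harness:
  P(test failure | genuine code bug, environment drift) = 0.931286·0.93 + 0.996564·0.07
        = 0.866096 + 0.069759 = 0.935855
Keeping only the flaky test harness-present terms gives 0.069759, so
  P(flaky test harness | test failure, genuine code bug, environment drift) = 0.069759 / 0.935855 ≈ 0.075

Pr(flaky test harness | test failure, genuine code bug, environment drift) ≈ 0.075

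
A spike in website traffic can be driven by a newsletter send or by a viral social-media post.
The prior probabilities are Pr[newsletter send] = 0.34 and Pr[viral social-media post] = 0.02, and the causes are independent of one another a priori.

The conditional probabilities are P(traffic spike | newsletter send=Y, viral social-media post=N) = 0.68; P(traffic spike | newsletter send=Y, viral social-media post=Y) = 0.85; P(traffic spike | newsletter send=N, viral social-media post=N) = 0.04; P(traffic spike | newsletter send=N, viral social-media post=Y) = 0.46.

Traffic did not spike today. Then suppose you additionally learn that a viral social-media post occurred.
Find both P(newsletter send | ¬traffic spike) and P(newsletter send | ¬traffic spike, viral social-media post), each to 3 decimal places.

P(newsletter send | ¬traffic spike) ≈ 0.146; P(newsletter send | ¬traffic spike, viral social-media post) ≈ 0.125

P(¬traffic spike) = 0.96*0.66*0.98 + 0.54*0.66*0.02 + 0.32*0.34*0.98 + 0.15*0.34*0.02 = 0.620928 + 0.007128 + 0.106624 + 0.001020 = 0.735700
Of this, 0.107644 comes from 0.106624 + 0.001020 (the newsletter send=true cases).
P(newsletter send | ¬traffic spike) = 0.107644 / 0.735700 ≈ 0.146

Now also conditioning on viral social-media post=true:
P(¬traffic spike | viral social-media post) = 0.54*0.66 + 0.15*0.34 = 0.356400 + 0.051000 = 0.407400
Restricting to configurations with newsletter send present: 0.15*0.34 = 0.051000.
Hence the posterior is 0.051000/0.407400 ≈ 0.125.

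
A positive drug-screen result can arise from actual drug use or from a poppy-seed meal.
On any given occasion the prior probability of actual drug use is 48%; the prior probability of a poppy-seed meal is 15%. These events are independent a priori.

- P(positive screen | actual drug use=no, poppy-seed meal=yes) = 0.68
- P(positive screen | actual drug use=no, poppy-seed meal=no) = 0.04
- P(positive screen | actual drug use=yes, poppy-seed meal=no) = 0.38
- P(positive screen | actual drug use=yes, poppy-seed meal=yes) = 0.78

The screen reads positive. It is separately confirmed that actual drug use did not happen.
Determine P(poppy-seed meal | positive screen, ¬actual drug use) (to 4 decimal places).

For the numerator, keep only poppy-seed meal=true terms: 0.68·0.15 = 0.102000
The normalizing constant is 0.04·0.85 + 0.68·0.15 = 0.136000
Posterior = 0.102000 / 0.136000 ≈ 0.7500

P(poppy-seed meal | positive screen, ¬actual drug use) ≈ 0.7500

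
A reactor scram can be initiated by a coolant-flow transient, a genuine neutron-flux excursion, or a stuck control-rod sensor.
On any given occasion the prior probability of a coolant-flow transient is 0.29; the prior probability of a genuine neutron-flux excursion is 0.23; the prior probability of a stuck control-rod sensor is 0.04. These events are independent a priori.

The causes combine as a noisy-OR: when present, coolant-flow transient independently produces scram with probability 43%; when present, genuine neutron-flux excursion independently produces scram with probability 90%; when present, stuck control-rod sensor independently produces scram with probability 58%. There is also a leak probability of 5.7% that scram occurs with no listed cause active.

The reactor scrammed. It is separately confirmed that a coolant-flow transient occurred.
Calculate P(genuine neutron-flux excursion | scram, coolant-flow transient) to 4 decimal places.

Under noisy-OR, P(scram | causes) = 1 − (1−0.057)·∏(1−qᵢ) over the active causes.
P(scram | coolant-flow transient) = 0.46249*0.77*0.96 + 0.774246*0.77*0.04 + 0.946249*0.23*0.96 + 0.977425*0.23*0.04 = 0.341873 + 0.023847 + 0.208932 + 0.008992 = 0.583644
The genuine neutron-flux excursion-present share is 0.208932 + 0.008992 = 0.217924.
Hence the posterior is 0.217924/0.583644 ≈ 0.3734.

P(genuine neutron-flux excursion | scram, coolant-flow transient) ≈ 0.3734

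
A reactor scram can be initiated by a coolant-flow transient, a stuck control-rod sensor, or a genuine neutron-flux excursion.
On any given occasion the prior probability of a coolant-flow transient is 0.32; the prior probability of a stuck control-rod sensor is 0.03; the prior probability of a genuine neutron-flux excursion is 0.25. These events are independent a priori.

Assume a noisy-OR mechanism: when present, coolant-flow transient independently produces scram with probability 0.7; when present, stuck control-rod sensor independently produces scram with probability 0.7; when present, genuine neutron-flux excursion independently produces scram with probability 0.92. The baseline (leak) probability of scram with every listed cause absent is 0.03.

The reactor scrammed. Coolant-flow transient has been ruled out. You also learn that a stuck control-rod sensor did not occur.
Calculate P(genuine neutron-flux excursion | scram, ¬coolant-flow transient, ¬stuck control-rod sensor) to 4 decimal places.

P(genuine neutron-flux excursion | scram, ¬coolant-flow transient, ¬stuck control-rod sensor) ≈ 0.9111

Under noisy-OR, P(scram | causes) = 1 − (1−0.03)·∏(1−qᵢ) over the active causes.
Weight on genuine neutron-flux excursion=true, given the evidence: 0.9224*0.25 = 0.230600
Normalizer over all consistent configurations: 0.03*0.75 + 0.9224*0.25 = 0.253100
Posterior = 0.230600 / 0.253100 ≈ 0.9111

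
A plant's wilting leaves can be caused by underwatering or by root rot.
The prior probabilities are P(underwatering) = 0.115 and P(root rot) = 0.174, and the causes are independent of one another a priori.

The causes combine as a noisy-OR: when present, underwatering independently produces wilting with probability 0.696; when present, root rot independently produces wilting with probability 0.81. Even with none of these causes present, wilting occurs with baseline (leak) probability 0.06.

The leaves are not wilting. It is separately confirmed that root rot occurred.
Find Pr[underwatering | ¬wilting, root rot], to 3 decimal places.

Under noisy-OR, P(wilting | causes) = 1 − (1−0.06)·∏(1−qᵢ) over the active causes.
P(¬wilting | root rot) = 0.1786*0.885 + 0.054294*0.115 = 0.158061 + 0.006244 = 0.164305
Of this, 0.006244 comes from 0.054294*0.115 (the underwatering=true cases).
P(underwatering | ¬wilting, root rot) = 0.006244 / 0.164305 ≈ 0.038

Pr[underwatering | ¬wilting, root rot] ≈ 0.038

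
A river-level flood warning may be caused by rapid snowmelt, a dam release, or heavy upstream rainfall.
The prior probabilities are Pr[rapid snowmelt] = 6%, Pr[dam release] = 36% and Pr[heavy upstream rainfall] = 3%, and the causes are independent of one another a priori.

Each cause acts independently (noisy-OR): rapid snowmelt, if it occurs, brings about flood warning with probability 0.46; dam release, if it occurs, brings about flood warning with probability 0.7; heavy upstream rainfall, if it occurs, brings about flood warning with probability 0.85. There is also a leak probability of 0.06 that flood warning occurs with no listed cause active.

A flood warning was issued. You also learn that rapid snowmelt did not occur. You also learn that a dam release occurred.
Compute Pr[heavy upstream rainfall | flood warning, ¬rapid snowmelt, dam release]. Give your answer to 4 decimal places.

Under noisy-OR, P(flood warning | causes) = 1 − (1−0.06)·∏(1−qᵢ) over the active causes.
Enumerate both values of heavy upstream rainfall and weight by the priors:
  P(flood warning | ¬rapid snowmelt, dam release) = 0.718·0.97 + 0.9577·0.03
        = 0.696460 + 0.028731 = 0.725191
The terms with heavy upstream rainfall present sum to 0.028731, so
  P(heavy upstream rainfall | flood warning, ¬rapid snowmelt, dam release) = 0.028731 / 0.725191 ≈ 0.0396

Pr[heavy upstream rainfall | flood warning, ¬rapid snowmelt, dam release] ≈ 0.0396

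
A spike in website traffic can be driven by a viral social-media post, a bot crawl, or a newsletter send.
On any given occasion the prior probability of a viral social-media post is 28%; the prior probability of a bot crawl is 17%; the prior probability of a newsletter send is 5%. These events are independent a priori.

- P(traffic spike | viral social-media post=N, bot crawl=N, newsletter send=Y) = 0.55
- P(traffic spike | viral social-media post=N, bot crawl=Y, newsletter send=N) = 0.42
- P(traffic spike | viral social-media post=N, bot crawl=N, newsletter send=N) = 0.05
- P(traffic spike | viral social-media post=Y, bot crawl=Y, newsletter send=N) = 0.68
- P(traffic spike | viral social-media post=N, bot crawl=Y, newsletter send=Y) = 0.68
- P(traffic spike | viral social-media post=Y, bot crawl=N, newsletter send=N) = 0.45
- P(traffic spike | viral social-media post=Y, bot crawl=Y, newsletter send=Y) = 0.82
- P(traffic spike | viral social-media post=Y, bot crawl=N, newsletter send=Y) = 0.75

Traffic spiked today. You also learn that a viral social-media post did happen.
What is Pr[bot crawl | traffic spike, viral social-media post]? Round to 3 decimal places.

Pr[bot crawl | traffic spike, viral social-media post] ≈ 0.232

Sum P(traffic spike|·) weighted by the priors over the 4 (bot crawl, newsletter send) configurations:
  P(traffic spike | viral social-media post) = 0.45*0.83*0.95 + 0.75*0.83*0.05 + 0.68*0.17*0.95 + 0.82*0.17*0.05
        = 0.354825 + 0.031125 + 0.109820 + 0.006970 = 0.502740
Configurations with bot crawl contribute 0.116790, so
  P(bot crawl | traffic spike, viral social-media post) = 0.116790 / 0.502740 ≈ 0.232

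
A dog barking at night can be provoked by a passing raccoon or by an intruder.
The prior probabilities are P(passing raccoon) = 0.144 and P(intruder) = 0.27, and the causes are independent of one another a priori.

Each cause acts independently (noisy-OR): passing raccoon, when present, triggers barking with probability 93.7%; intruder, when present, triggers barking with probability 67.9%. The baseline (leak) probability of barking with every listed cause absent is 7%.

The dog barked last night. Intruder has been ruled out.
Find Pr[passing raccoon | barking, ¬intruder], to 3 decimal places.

Under noisy-OR, P(barking | causes) = 1 − (1−0.07)·∏(1−qᵢ) over the active causes.
Weight on passing raccoon=true, given the evidence: 0.94141×0.144 = 0.135563
Denominator P(barking | ¬intruder): 0.07×0.856 + 0.94141×0.144 = 0.195483
Posterior = 0.135563 / 0.195483 ≈ 0.693

Pr[passing raccoon | barking, ¬intruder] ≈ 0.693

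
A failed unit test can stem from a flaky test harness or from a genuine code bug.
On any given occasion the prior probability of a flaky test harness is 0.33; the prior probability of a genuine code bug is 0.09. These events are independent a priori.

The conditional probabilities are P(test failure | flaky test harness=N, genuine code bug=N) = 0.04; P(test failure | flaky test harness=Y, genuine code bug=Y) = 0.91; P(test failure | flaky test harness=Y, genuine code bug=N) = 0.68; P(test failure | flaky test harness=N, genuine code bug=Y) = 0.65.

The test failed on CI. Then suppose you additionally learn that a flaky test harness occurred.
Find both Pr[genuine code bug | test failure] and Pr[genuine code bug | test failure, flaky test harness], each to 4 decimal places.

P(test failure) = 0.04×0.67×0.91 + 0.65×0.67×0.09 + 0.68×0.33×0.91 + 0.91×0.33×0.09 = 0.024388 + 0.039195 + 0.204204 + 0.027027 = 0.294814
Restricting to configurations with genuine code bug present: 0.039195 + 0.027027 = 0.066222.
Hence the posterior is 0.066222/0.294814 ≈ 0.2246.

With the extra evidence:
Weight on genuine code bug=true, given the evidence: 0.91·0.09 = 0.081900
The normalizing constant is 0.68·0.91 + 0.91·0.09 = 0.700700
Posterior = 0.081900 / 0.700700 ≈ 0.1169
— flaky test harness explains away the evidence for genuine code bug.

Pr[genuine code bug | test failure] ≈ 0.2246; Pr[genuine code bug | test failure, flaky test harness] ≈ 0.1169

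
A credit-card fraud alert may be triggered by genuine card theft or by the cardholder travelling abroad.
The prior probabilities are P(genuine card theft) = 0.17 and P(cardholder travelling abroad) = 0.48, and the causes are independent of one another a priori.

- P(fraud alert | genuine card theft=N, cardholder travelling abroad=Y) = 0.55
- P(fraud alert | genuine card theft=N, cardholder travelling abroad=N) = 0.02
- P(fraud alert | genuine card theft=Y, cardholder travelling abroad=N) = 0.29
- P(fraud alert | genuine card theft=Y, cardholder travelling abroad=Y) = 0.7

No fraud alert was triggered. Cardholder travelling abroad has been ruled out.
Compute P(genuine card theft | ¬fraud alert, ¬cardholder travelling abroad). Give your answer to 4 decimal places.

For the numerator, keep only genuine card theft=true terms: 0.71·0.17 = 0.120700
Normalizer over all consistent configurations: 0.98·0.83 + 0.71·0.17 = 0.934100
Posterior = 0.120700 / 0.934100 ≈ 0.1292

P(genuine card theft | ¬fraud alert, ¬cardholder travelling abroad) ≈ 0.1292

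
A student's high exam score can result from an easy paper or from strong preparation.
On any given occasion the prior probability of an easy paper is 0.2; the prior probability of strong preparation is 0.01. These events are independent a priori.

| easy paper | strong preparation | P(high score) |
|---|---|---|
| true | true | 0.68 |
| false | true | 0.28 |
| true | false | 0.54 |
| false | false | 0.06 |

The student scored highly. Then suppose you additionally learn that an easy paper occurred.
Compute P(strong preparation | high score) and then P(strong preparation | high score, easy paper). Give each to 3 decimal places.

P(strong preparation | high score) ≈ 0.023; P(strong preparation | high score, easy paper) ≈ 0.013

For the numerator, keep only strong preparation=true terms: 0.002240 + 0.001360 = 0.003600
The normalizing constant is 0.06·0.8·0.99 + 0.28·0.8·0.01 + 0.54·0.2·0.99 + 0.68·0.2·0.01 = 0.158040
Posterior = 0.003600 / 0.158040 ≈ 0.023

Now also conditioning on easy paper=true:
Numerator (weight on configurations with strong preparation): 0.68*0.01 = 0.006800
Normalizer over all consistent configurations: 0.54*0.99 + 0.68*0.01 = 0.541400
P(strong preparation | high score, easy paper) = 0.006800/0.541400 ≈ 0.013
Conditioning on easy paper lowers the posterior on strong preparation: the classic explaining-away effect in a common-effect structure.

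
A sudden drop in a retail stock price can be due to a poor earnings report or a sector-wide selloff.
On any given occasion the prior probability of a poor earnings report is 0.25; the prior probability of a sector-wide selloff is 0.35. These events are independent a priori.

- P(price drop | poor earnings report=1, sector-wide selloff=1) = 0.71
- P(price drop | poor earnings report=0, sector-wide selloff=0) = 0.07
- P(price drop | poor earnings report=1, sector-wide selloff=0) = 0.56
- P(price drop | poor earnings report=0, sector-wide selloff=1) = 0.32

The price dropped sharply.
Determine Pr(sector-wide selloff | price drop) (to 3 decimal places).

Pr(sector-wide selloff | price drop) ≈ 0.539

P(price drop) = 0.07*0.75*0.65 + 0.32*0.75*0.35 + 0.56*0.25*0.65 + 0.71*0.25*0.35 = 0.034125 + 0.084000 + 0.091000 + 0.062125 = 0.271250
Restricting to configurations with sector-wide selloff present: 0.084000 + 0.062125 = 0.146125.
P(sector-wide selloff | price drop) = 0.146125 / 0.271250 ≈ 0.539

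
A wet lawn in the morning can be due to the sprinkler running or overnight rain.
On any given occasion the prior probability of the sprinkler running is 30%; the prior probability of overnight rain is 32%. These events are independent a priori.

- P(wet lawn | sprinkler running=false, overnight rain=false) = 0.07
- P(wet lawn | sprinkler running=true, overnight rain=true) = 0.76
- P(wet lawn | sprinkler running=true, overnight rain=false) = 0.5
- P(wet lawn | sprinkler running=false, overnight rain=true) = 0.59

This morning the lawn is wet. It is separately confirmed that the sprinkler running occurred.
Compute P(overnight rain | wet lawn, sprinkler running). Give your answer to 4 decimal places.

For the numerator, keep only overnight rain=true terms: 0.76*0.32 = 0.243200
The normalizing constant is 0.5*0.68 + 0.76*0.32 = 0.583200
Posterior = 0.243200 / 0.583200 ≈ 0.4170

P(overnight rain | wet lawn, sprinkler running) ≈ 0.4170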